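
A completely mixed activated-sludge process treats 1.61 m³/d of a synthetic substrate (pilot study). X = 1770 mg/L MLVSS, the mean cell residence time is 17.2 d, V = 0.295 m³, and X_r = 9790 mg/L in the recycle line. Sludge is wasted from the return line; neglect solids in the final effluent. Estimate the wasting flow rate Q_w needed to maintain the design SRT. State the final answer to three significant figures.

Wasting from the return line (neglecting effluent solids): Q_w = V·X / (θ_c·X_r) = 0.2950 × 1770 / (17.2 × 9790) = 0.003101 m³/d.

Q_w ≈ 0.00310 m³/d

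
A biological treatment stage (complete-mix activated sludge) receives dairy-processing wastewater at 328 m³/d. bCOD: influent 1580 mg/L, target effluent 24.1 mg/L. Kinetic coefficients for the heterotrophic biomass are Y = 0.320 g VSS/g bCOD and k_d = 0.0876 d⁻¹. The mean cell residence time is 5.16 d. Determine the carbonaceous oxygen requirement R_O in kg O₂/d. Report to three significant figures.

Y_obs = Y / (1 + k_d θ_c) = 0.320 / (1 + 0.0876 × 5.16) = 0.320 / 1.452 = 0.2204.
Substrate removed = Q·(S₀ − S) = 328 m³/d × (1580 − 24.1) g/m³ = 5.1×10^5 g/d = 510.3 kg/d.
Net sludge production P_X = 0.2204 × 510.3 = 112.5 kg VSS/d.
Carbonaceous O₂ demand = substrate oxidised − cell-mass equivalent = 510.3 − 1.42 × 112.5 = 350.6 kg O₂/d.

R_O ≈ 351 kg O₂/d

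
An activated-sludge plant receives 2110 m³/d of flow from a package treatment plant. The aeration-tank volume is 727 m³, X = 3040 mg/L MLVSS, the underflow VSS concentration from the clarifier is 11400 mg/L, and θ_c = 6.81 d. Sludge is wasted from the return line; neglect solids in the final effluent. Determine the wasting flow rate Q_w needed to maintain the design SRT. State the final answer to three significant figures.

Wasting from the return line (neglecting effluent solids): Q_w = V·X / (θ_c·X_r) = 727.0 × 3040 / (6.81 × 11400) = 28.47 m³/d.

Q_w ≈ 28.5 m³/d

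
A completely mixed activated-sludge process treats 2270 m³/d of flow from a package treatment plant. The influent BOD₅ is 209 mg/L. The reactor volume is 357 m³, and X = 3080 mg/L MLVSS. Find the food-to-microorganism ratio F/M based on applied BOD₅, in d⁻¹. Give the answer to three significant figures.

F/M ≈ 0.431 d⁻¹

Food-to-microorganism ratio F/M = Q S₀ / (V X) = 2270 × 209 / (357.0 × 3080) = 0.4315 d⁻¹.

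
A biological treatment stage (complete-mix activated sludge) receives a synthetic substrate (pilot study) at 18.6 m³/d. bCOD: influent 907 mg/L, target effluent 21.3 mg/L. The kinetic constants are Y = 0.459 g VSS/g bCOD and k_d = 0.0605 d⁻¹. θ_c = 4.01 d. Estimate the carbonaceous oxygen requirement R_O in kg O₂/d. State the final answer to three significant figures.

R_O ≈ 7.83 kg O₂/d

Correct the yield for decay: Y_obs = Y/(1 + k_d θ_c) = 0.459 / (1 + 0.0605 × 4.01) = 0.459 / 1.243 = 0.3694.
ΔS = 907 − 21.3 = 885.7 mg/L, so the substrate removal rate is 18.6 × 885.7/1000 = 16.47 kg bCOD/d.
Net sludge production P_X = 0.3694 × 16.47 = 6.085 kg VSS/d.
R_O = Q·ΔS − 1.42 P_X = 16.47 − 8.641 = 7.833 kg O₂/d.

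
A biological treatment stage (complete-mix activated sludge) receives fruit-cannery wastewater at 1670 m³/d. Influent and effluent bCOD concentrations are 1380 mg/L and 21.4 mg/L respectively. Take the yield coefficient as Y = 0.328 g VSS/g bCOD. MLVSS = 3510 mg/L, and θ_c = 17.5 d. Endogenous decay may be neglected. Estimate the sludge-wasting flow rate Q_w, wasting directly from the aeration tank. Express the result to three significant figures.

V·X = Y·Q·ΔS·θ_c gives V = 0.328 × 1670 × (1380 − 21.4) × 17.5 / 3510 = 3710 m³.
With mixed-liquor wasting, θ_c = V/Q_w, so Q_w = V/θ_c = 3710/17.5 = 212.0 m³/d.

Q_w ≈ 212 m³/d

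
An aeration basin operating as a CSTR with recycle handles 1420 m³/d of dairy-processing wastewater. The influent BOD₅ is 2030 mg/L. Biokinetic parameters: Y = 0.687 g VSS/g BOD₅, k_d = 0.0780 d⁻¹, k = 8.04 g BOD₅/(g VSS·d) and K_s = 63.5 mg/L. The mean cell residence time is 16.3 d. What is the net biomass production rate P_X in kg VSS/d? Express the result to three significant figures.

For a completely mixed reactor with recycle the Lawrence–McCarty relation gives S = K_s·(1 + k_d·θ_c) / [θ_c·(Y·k − k_d) − 1] = 63.5 × (1 + 0.0780 × 16.3) / [16.3 × (0.687 × 8.04 − 0.0780) − 1] = 144.2 / 87.76 = 1.643 mg/L.
Correct the yield for decay: Y_obs = Y/(1 + k_d θ_c) = 0.687 / (1 + 0.0780 × 16.3) = 0.687 / 2.271 = 0.3025.
ΔS = 2030 − 1.64 = 2028 mg/L, so the substrate removal rate is 1420 × 2028/1000 = 2880 kg BOD₅/d.
Net biomass production P_X = Y_obs × Q·(S₀ − S) = 0.3025 × 2880 = 871.2 kg VSS/d.

P_X ≈ 871 kg VSS/d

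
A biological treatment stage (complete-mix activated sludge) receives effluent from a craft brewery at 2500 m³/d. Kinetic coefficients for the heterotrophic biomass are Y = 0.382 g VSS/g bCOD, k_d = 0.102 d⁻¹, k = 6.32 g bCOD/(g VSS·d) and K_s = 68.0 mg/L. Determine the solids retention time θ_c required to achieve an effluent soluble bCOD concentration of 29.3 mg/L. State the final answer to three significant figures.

θ_c ≈ 1.60 d

Specific growth rate at S = 29.3 mg/L: μ = YkS/(K_s+S) = 0.382·6.32·29.3/(68.0+29.3) = 0.7270 d⁻¹.
θ_c = 1/(μ − k_d) = 1/(0.7270 − 0.102) = 1/0.6250 = 1.600 d.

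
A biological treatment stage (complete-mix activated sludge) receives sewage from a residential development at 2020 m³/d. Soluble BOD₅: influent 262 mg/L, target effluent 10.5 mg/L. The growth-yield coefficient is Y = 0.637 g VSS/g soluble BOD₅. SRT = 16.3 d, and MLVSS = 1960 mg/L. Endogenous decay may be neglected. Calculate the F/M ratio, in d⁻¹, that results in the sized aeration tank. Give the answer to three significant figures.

V·X = Y·Q·ΔS·θ_c gives V = 0.637 × 2020 × (262 − 10.5) × 16.3 / 1960 = 2691 m³.
F/M = Q·S₀ / (V·X) = 2020 × 262 / (2691 × 1960) = 0.1003 g soluble BOD₅·(g VSS·d)⁻¹.

F/M ≈ 0.100 d⁻¹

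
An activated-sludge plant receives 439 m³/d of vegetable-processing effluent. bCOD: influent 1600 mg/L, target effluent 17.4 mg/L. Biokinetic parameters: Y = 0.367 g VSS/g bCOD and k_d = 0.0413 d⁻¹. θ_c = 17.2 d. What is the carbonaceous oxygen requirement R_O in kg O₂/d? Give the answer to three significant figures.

Y_obs = Y / (1 + k_d θ_c) = 0.367 / (1 + 0.0413 × 17.2) = 0.367 / 1.710 = 0.2146.
Q·(S₀ − S) = 439 × (1600 − 17.4) × 10⁻³ = 694.8 kg/d removed.
Net sludge production P_X = 0.2146 × 694.8 = 149.1 kg VSS/d.
R_O = Q·(S₀ − S) − 1.42·P_X = 694.8 − 1.42 × 149.1 = 483.1 kg O₂/d.

R_O ≈ 483 kg O₂/d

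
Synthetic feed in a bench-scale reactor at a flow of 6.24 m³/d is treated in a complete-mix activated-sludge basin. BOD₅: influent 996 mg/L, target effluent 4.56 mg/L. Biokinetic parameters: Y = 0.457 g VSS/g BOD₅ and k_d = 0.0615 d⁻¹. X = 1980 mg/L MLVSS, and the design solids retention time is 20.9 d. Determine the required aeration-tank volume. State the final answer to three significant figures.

V ≈ 13.1 m³

Steady-state biomass mass balance: V·X·(1 + k_d·θ_c) = Y·Q·(S₀ − S)·θ_c, so V = 0.457 × 6.24 × (996 − 4.56) × 20.9 / [1980 × (1 + 0.0615 × 20.9)] = 5.91×10^4 / 4525 = 13.06 m³.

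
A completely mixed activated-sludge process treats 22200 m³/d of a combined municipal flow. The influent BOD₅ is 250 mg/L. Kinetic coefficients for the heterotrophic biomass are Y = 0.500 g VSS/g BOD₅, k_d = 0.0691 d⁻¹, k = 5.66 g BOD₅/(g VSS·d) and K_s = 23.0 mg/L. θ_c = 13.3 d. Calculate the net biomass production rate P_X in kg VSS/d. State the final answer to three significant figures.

Effluent substrate depends only on kinetics and SRT: S = K_s(1 + k_d θ_c) / [θ_c(Yk − k_d) − 1] = 23.0 × (1 + 0.0691 × 13.3) / [13.3 × (0.500 × 5.66 − 0.0691) − 1] = 44.14 / 35.72 = 1.236 mg/L.
Y_obs = Y / (1 + k_d θ_c) = 0.500 / (1 + 0.0691 × 13.3) = 0.500 / 1.919 = 0.2605.
Mass of BOD₅ removed per day: Q(S₀ − S) = 22200 × 248.8 g/m³ = 5522 kg/d.
P_X = Y_obs · Q(S₀ − S) = 0.2605 × 5522 = 1439 kg VSS/d.

P_X ≈ 1440 kg VSS/d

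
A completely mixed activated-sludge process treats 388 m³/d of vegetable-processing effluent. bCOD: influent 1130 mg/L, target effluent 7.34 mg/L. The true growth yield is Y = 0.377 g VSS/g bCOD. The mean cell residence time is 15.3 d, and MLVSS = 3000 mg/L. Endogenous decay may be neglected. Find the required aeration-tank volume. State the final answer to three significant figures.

Biomass mass balance (decay neglected): V·X = Y·Q·(S₀ − S)·θ_c, so V = 0.377 × 388 × (1130 − 7.34) × 15.3 / 3000 = 837.5 m³.

V ≈ 838 m³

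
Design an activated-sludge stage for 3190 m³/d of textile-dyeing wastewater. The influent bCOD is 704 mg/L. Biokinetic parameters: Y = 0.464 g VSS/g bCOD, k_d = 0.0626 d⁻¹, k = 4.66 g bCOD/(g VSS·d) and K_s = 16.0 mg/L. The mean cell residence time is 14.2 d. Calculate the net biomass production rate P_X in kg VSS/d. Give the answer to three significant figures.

For a completely mixed reactor with recycle the Lawrence–McCarty relation gives S = K_s·(1 + k_d·θ_c) / [θ_c·(Y·k − k_d) − 1] = 16.0 × (1 + 0.0626 × 14.2) / [14.2 × (0.464 × 4.66 − 0.0626) − 1] = 30.22 / 28.81 = 1.049 mg/L.
Observed yield with endogenous decay: Y_obs = Y / (1 + k_d·θ_c) = 0.464 / (1 + 0.0626 × 14.2) = 0.464 / 1.889 = 0.2456 g VSS/g bCOD.
Substrate removed = Q·(S₀ − S) = 3190 m³/d × (704 − 1.05) g/m³ = 2.24×10^6 g/d = 2242 kg/d.
Net biomass production P_X = Y_obs × Q·(S₀ − S) = 0.2456 × 2242 = 550.8 kg VSS/d.

P_X ≈ 551 kg VSS/d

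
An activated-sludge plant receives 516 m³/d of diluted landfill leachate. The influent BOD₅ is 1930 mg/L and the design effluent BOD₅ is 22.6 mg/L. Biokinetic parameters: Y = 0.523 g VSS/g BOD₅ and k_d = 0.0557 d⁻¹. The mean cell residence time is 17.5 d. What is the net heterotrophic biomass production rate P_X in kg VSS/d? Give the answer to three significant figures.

The observed yield is Y_obs = Y/(1 + k_d·θ_c) = 0.523 / (1 + 0.0557 × 17.5) = 0.523 / 1.975 = 0.2648 g VSS per g BOD₅ removed.
Substrate removed = Q·(S₀ − S) = 516 m³/d × (1930 − 22.6) g/m³ = 9.84×10^5 g/d = 984.2 kg/d.
Net biomass production P_X = Y_obs × Q·(S₀ − S) = 0.2648 × 984.2 = 260.7 kg VSS/d.

P_X ≈ 261 kg VSS/d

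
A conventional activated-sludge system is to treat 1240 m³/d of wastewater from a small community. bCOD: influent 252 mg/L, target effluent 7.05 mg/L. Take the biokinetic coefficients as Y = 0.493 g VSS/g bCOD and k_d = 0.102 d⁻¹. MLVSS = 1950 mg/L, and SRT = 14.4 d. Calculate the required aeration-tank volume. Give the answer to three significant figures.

V ≈ 448 m³

Steady-state biomass mass balance: V·X·(1 + k_d·θ_c) = Y·Q·(S₀ − S)·θ_c, so V = 0.493 × 1240 × (252 − 7.05) × 14.4 / [1950 × (1 + 0.102 × 14.4)] = 2.16×10^6 / 4814 = 447.9 m³.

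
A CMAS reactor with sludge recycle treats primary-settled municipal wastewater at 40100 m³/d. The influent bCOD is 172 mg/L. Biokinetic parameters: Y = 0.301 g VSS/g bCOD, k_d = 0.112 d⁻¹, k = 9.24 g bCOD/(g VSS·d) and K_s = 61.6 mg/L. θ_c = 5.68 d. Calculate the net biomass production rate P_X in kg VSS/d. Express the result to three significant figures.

P_X ≈ 1220 kg VSS/d

For a completely mixed reactor with recycle the Lawrence–McCarty relation gives S = K_s·(1 + k_d·θ_c) / [θ_c·(Y·k − k_d) − 1] = 61.6 × (1 + 0.112 × 5.68) / [5.68 × (0.301 × 9.24 − 0.112) − 1] = 100.8 / 14.16 = 7.117 mg/L.
The observed yield is Y_obs = Y/(1 + k_d·θ_c) = 0.301 / (1 + 0.112 × 5.68) = 0.301 / 1.636 = 0.1840 g VSS per g bCOD removed.
Mass of bCOD removed per day: Q(S₀ − S) = 40100 × 164.9 g/m³ = 6612 kg/d.
Net biomass production P_X = Y_obs × Q·(S₀ − S) = 0.1840 × 6612 = 1216 kg VSS/d.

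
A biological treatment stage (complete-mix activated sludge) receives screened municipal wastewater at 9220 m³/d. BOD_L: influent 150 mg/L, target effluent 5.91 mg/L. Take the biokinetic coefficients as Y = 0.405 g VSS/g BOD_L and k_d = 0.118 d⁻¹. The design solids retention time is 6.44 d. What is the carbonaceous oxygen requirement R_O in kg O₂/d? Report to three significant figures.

R_O ≈ 894 kg O₂/d

The observed yield is Y_obs = Y/(1 + k_d·θ_c) = 0.405 / (1 + 0.118 × 6.44) = 0.405 / 1.760 = 0.2301 g VSS per g BOD_L removed.
Mass of BOD_L removed per day: Q(S₀ − S) = 9220 × 144.1 g/m³ = 1329 kg/d.
P_X = Y_obs·Q·(S₀ − S) = 0.2301 × 1329 = 305.7 kg VSS/d.
R_O = Q·(S₀ − S) − 1.42·P_X = 1329 − 1.42 × 305.7 = 894.4 kg O₂/d.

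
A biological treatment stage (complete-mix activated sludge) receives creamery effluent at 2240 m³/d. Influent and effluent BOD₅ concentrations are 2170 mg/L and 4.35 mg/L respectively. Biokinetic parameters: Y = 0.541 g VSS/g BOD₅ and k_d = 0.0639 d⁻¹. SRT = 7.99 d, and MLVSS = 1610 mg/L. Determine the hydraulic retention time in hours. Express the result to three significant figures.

τ ≈ 92.4 h

Rearranging the biomass balance for a CMAS with decay, V = Y·Q·ΔS·θ_c / [X·(1+k_d θ_c)] = 0.541 × 2240 × (2170 − 4.35) × 7.99 / [1610 × (1 + 0.0639 × 7.99)] = 2.1×10^7 / 2432 = 8622 m³.
τ = V/Q = 8622/2240 = 3.849 d, or 92.38 h.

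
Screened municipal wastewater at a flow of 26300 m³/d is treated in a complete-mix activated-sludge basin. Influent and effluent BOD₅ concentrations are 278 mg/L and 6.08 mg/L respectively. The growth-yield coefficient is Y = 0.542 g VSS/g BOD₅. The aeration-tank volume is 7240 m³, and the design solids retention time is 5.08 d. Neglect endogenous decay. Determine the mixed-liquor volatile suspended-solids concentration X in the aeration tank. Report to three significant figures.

X = Y·Q·ΔS·θ_c / V = 0.542 × 26300 × (278 − 6.08) × 5.08 / 7240 = 2720 mg/L.

X ≈ 2720 mg/L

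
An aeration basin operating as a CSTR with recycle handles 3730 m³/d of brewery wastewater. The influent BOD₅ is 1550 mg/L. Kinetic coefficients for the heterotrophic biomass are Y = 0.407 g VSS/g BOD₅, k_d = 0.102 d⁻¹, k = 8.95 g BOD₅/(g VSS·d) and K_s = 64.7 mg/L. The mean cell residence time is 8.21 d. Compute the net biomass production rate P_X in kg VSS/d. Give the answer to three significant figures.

P_X ≈ 1280 kg VSS/d

Effluent substrate depends only on kinetics and SRT: S = K_s(1 + k_d θ_c) / [θ_c(Yk − k_d) − 1] = 64.7 × (1 + 0.102 × 8.21) / [8.21 × (0.407 × 8.95 − 0.102) − 1] = 118.9 / 28.07 = 4.235 mg/L.
Correct the yield for decay: Y_obs = Y/(1 + k_d θ_c) = 0.407 / (1 + 0.102 × 8.21) = 0.407 / 1.837 = 0.2215.
Mass of BOD₅ removed per day: Q(S₀ − S) = 3730 × 1546 g/m³ = 5766 kg/d.
Biomass produced: P_X = Y_obs·Q·ΔS = 0.2215 × 5766 ≈ 1277 kg VSS/d.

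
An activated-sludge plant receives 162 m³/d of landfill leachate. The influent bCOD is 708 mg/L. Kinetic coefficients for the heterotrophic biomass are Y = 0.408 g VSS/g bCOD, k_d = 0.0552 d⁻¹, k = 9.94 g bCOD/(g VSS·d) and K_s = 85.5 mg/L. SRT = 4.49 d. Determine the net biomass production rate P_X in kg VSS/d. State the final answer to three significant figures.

P_X ≈ 37.2 kg VSS/d

From the Monod/SRT balance for a CMAS, S = K_s·(1+k_d θ_c)/[θ_c·(Y k − k_d) − 1] = 85.5 × (1 + 0.0552 × 4.49) / [4.49 × (0.408 × 9.94 − 0.0552) − 1] = 106.7 / 16.96 = 6.290 mg/L.
Correct the yield for decay: Y_obs = Y/(1 + k_d θ_c) = 0.408 / (1 + 0.0552 × 4.49) = 0.408 / 1.248 = 0.3270.
Mass of bCOD removed per day: Q(S₀ − S) = 162 × 701.7 g/m³ = 113.7 kg/d.
So the net sludge growth is P_X = 0.3270 × 113.7 = 37.17 kg VSS/d.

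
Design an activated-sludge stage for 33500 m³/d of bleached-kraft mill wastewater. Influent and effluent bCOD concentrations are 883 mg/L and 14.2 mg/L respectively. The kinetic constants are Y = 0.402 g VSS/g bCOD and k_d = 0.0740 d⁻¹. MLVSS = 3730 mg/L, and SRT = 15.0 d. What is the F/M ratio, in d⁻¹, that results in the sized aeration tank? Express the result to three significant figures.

F/M ≈ 0.356 d⁻¹

Steady-state biomass mass balance: V·X·(1 + k_d·θ_c) = Y·Q·(S₀ − S)·θ_c, so V = 0.402 × 33500 × (883 − 14.2) × 15.0 / [3730 × (1 + 0.0740 × 15.0)] = 1.76×10^8 / 7870 = 22299 m³.
F/M = Q·S₀ / (V·X) = 33500 × 883 / (22299 × 3730) = 0.3556 g bCOD·(g VSS·d)⁻¹.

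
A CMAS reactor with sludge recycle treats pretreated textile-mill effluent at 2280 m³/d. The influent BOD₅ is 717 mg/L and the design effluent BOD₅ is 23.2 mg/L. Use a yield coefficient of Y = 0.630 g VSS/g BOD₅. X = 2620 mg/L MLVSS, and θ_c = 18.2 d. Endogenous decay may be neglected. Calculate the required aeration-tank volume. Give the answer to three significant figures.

V ≈ 6920 m³

Biomass mass balance (decay neglected): V·X = Y·Q·(S₀ − S)·θ_c, so V = 0.630 × 2280 × (717 − 23.2) × 18.2 / 2620 = 6923 m³.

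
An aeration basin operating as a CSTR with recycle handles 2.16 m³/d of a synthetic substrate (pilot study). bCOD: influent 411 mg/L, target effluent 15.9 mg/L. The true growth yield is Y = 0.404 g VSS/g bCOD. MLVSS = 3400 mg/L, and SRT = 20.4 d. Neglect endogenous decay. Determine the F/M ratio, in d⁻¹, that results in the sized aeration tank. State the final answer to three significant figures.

Biomass mass balance (decay neglected): V·X = Y·Q·(S₀ − S)·θ_c, so V = 0.404 × 2.16 × (411 − 15.9) × 20.4 / 3400 = 2.069 m³.
Food-to-microorganism ratio F/M = Q S₀ / (V X) = 2.16 × 411 / (2.069 × 3400) = 0.1262 d⁻¹.

F/M ≈ 0.126 d⁻¹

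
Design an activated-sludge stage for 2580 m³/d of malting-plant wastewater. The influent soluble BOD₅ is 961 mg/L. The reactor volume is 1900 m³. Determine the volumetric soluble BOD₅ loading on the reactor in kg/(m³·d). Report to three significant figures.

L_v ≈ 1.30 kg soluble BOD₅/(m³·d)

Applied soluble BOD₅ load per unit volume = Q·S₀/V = (2580 × 961/1000)/1900 = 1.305 kg soluble BOD₅·m⁻³·d⁻¹.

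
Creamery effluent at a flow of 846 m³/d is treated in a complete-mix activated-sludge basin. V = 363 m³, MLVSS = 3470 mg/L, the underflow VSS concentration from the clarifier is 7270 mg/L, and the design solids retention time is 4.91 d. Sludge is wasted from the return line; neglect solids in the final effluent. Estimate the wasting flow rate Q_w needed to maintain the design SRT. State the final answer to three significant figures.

Q_w ≈ 35.3 m³/d

θ_c = V·X/(Q_w·X_r) when wasting from the recycle, so Q_w = V·X/(θ_c·X_r) = 363.0 × 3470 / (4.91 × 7270) = 35.29 m³/d.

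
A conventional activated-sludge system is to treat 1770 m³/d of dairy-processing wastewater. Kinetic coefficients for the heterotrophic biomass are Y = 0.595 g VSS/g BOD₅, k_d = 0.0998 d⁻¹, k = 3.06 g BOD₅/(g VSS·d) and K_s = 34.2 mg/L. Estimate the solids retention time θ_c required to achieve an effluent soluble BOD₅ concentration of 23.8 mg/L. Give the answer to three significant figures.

From 1/θ_c = Y·k·S/(K_s + S) − k_d: Y·k·S/(K_s+S) = 0.595 × 3.06 × 23.8 / (34.2 + 23.8) = 0.7471 d⁻¹.
Then 1/θ_c = μ − k_d = 0.7471 − 0.0998 = 0.6473 d⁻¹, giving θ_c = 1.545 d.

θ_c ≈ 1.54 d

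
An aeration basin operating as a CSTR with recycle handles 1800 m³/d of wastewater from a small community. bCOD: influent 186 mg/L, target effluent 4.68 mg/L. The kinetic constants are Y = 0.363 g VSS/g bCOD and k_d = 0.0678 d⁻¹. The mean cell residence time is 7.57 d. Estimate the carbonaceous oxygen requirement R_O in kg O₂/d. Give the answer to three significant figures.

Observed yield with endogenous decay: Y_obs = Y / (1 + k_d·θ_c) = 0.363 / (1 + 0.0678 × 7.57) = 0.363 / 1.513 = 0.2399 g VSS/g bCOD.
Substrate removed = Q·(S₀ − S) = 1800 m³/d × (186 − 4.68) g/m³ = 3.26×10^5 g/d = 326.4 kg/d.
Net sludge production P_X = 0.2399 × 326.4 = 78.29 kg VSS/d.
R_O = Q·ΔS − 1.42 P_X = 326.4 − 111.2 = 215.2 kg O₂/d.

R_O ≈ 215 kg O₂/d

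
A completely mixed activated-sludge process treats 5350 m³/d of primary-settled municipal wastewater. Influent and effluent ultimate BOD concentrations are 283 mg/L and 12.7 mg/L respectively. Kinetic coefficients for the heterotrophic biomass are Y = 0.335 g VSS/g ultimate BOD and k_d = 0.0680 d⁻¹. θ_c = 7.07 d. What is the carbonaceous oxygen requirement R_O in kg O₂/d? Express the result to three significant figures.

R_O ≈ 982 kg O₂/d

Y_obs = Y / (1 + k_d θ_c) = 0.335 / (1 + 0.0680 × 7.07) = 0.335 / 1.481 = 0.2262.
Substrate removed = Q·(S₀ − S) = 5350 m³/d × (283 − 12.7) g/m³ = 1.45×10^6 g/d = 1446 kg/d.
Net sludge production P_X = 0.2262 × 1446 = 327.2 kg VSS/d.
R_O = Q·(S₀ − S) − 1.42·P_X = 1446 − 1.42 × 327.2 = 981.5 kg O₂/d.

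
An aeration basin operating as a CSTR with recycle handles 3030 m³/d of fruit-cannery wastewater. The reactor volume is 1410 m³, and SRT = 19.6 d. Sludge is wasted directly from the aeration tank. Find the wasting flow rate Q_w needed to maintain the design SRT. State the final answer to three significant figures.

Wasting from the aeration tank: Q_w = V / θ_c = 1410 / 19.6 = 71.94 m³/d.

Q_w ≈ 71.9 m³/d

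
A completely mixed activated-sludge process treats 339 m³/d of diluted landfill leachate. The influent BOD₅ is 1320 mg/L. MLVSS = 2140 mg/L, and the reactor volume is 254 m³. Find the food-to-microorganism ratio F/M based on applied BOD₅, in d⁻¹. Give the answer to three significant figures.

F/M ≈ 0.823 d⁻¹

F/M = applied load / biomass = Q·S₀/(V·X) = 339 × 1320 / (254.0 × 2140) = 0.8232 d⁻¹.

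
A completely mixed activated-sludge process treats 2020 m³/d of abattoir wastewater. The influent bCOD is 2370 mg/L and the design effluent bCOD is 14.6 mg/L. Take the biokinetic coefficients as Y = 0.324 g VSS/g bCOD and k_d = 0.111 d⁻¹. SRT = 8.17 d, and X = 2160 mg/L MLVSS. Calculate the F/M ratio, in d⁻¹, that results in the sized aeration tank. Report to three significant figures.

F/M ≈ 0.725 d⁻¹

Steady-state biomass mass balance: V·X·(1 + k_d·θ_c) = Y·Q·(S₀ − S)·θ_c, so V = 0.324 × 2020 × (2370 − 14.6) × 8.17 / [2160 × (1 + 0.111 × 8.17)] = 1.26×10^7 / 4119 = 3058 m³.
Food-to-microorganism ratio F/M = Q S₀ / (V X) = 2020 × 2370 / (3058 × 2160) = 0.7248 d⁻¹.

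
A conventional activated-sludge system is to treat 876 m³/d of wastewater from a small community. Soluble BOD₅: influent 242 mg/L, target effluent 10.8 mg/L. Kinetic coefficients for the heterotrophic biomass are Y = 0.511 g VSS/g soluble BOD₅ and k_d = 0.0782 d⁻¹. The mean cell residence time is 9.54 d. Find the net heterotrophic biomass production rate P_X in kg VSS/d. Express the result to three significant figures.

Correct the yield for decay: Y_obs = Y/(1 + k_d θ_c) = 0.511 / (1 + 0.0782 × 9.54) = 0.511 / 1.746 = 0.2927.
Substrate removed = Q·(S₀ − S) = 876 m³/d × (242 − 10.8) g/m³ = 2.03×10^5 g/d = 202.5 kg/d.
Net biomass production P_X = Y_obs × Q·(S₀ − S) = 0.2927 × 202.5 = 59.27 kg VSS/d.

P_X ≈ 59.3 kg VSS/d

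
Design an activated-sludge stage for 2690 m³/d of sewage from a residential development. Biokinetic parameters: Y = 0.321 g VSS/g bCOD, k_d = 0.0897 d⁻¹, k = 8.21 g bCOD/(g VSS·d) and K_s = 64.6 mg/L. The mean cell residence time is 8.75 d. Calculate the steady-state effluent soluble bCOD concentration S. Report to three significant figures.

S ≈ 5.42 mg/L

From the Monod/SRT balance for a CMAS, S = K_s·(1+k_d θ_c)/[θ_c·(Y k − k_d) − 1] = 64.6 × (1 + 0.0897 × 8.75) / [8.75 × (0.321 × 8.21 − 0.0897) − 1] = 115.3 / 21.27 = 5.420 mg/L.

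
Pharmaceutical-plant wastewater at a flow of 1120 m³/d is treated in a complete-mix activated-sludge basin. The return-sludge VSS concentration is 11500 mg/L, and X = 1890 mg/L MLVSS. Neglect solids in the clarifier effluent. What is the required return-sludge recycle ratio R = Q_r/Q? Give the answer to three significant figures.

R ≈ 0.197

R = Q_r/Q = X/(X_r − X) = 1890 / (11500 − 1890) = 0.1967.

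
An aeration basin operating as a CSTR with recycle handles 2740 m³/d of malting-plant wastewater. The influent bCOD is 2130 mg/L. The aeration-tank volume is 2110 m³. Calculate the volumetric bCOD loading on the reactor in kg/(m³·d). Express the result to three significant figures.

L_v ≈ 2.77 kg bCOD/(m³·d)

L_v = Q S₀ / V = 2740 × 2130 × 10⁻³ / 2110 = 2.766 kg/(m³·d).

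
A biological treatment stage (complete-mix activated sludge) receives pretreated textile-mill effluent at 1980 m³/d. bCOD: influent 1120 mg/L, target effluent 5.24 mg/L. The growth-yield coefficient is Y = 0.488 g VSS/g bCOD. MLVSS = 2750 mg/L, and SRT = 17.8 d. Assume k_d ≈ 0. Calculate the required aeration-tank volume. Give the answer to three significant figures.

V·X = Y·Q·ΔS·θ_c gives V = 0.488 × 1980 × (1120 − 5.24) × 17.8 / 2750 = 6972 m³.

V ≈ 6970 m³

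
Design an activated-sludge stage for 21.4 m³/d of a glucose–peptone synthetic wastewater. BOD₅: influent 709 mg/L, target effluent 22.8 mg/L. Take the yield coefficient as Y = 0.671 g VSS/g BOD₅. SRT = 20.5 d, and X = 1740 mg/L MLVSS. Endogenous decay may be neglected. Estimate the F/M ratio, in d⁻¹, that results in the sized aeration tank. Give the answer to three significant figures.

V·X = Y·Q·ΔS·θ_c gives V = 0.671 × 21.4 × (709 − 22.8) × 20.5 / 1740 = 116.1 m³.
F/M = Q·S₀ / (V·X) = 21.4 × 709 / (116.1 × 1740) = 0.07511 g BOD₅·(g VSS·d)⁻¹.

F/M ≈ 0.0751 d⁻¹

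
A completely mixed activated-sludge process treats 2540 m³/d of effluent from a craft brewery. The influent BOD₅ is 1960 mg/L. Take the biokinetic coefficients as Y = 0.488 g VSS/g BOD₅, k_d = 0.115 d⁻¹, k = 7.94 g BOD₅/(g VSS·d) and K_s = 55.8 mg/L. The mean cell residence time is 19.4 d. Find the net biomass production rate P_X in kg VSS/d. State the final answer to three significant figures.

From the Monod/SRT balance for a CMAS, S = K_s·(1+k_d θ_c)/[θ_c·(Y k − k_d) − 1] = 55.8 × (1 + 0.115 × 19.4) / [19.4 × (0.488 × 7.94 − 0.115) − 1] = 180.3 / 71.94 = 2.506 mg/L.
The observed yield is Y_obs = Y/(1 + k_d·θ_c) = 0.488 / (1 + 0.115 × 19.4) = 0.488 / 3.231 = 0.1510 g VSS per g BOD₅ removed.
Substrate removed = Q·(S₀ − S) = 2540 m³/d × (1960 − 2.51) g/m³ = 4.97×10^6 g/d = 4972 kg/d.
P_X = Y_obs · Q(S₀ − S) = 0.1510 × 4972 = 751.0 kg VSS/d.

P_X ≈ 751 kg VSS/d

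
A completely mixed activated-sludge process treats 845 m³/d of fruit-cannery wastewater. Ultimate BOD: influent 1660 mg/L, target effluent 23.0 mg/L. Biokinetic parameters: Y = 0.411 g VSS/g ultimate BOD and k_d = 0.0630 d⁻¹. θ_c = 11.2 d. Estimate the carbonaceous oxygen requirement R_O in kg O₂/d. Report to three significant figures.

Observed yield with endogenous decay: Y_obs = Y / (1 + k_d·θ_c) = 0.411 / (1 + 0.0630 × 11.2) = 0.411 / 1.706 = 0.2410 g VSS/g ultimate BOD.
Substrate removed = Q·(S₀ − S) = 845 m³/d × (1660 − 23.0) g/m³ = 1.38×10^6 g/d = 1383 kg/d.
P_X = Y_obs·Q·(S₀ − S) = 0.2410 × 1383 = 333.3 kg VSS/d.
R_O = Q·ΔS − 1.42 P_X = 1383 − 473.3 = 909.9 kg O₂/d.

R_O ≈ 910 kg O₂/d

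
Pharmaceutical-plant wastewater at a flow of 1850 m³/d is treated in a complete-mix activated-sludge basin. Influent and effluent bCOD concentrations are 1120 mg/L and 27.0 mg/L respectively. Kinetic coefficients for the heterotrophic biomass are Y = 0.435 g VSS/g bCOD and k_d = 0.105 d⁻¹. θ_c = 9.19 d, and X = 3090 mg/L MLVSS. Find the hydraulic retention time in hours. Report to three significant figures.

τ ≈ 17.3 h

Steady-state biomass mass balance: V·X·(1 + k_d·θ_c) = Y·Q·(S₀ − S)·θ_c, so V = 0.435 × 1850 × (1120 − 27.0) × 9.19 / [3090 × (1 + 0.105 × 9.19)] = 8.08×10^6 / 6072 = 1331 m³.
τ = V/Q = 1331/1850 = 0.7196 d, or 17.27 h.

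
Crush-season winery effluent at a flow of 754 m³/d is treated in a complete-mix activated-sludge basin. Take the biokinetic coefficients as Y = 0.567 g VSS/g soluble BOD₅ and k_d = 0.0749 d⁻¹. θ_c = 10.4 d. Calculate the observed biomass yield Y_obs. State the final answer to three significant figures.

Y_obs ≈ 0.319 g VSS/g soluble BOD₅

Observed yield with endogenous decay: Y_obs = Y / (1 + k_d·θ_c) = 0.567 / (1 + 0.0749 × 10.4) = 0.567 / 1.779 = 0.3187 g VSS/g soluble BOD₅.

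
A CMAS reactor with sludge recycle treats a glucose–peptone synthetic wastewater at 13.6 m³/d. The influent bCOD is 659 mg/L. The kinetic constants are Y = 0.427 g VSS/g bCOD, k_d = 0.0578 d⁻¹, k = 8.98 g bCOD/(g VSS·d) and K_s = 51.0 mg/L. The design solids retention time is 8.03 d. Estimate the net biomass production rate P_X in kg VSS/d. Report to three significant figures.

P_X ≈ 2.60 kg VSS/d

From the Monod/SRT balance for a CMAS, S = K_s·(1+k_d θ_c)/[θ_c·(Y k − k_d) − 1] = 51.0 × (1 + 0.0578 × 8.03) / [8.03 × (0.427 × 8.98 − 0.0578) − 1] = 74.67 / 29.33 = 2.546 mg/L.
The observed yield is Y_obs = Y/(1 + k_d·θ_c) = 0.427 / (1 + 0.0578 × 8.03) = 0.427 / 1.464 = 0.2916 g VSS per g bCOD removed.
Mass of bCOD removed per day: Q(S₀ − S) = 13.6 × 656.5 g/m³ = 8.928 kg/d.
Biomass produced: P_X = Y_obs·Q·ΔS = 0.2916 × 8.928 ≈ 2.604 kg VSS/d.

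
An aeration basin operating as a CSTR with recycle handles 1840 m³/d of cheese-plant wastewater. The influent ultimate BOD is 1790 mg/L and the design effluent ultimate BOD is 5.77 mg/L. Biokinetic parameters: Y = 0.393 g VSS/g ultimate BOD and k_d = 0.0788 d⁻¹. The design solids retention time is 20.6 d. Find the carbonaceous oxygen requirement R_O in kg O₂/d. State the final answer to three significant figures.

The observed yield is Y_obs = Y/(1 + k_d·θ_c) = 0.393 / (1 + 0.0788 × 20.6) = 0.393 / 2.623 = 0.1498 g VSS per g ultimate BOD removed.
Q·(S₀ − S) = 1840 × (1790 − 5.77) × 10⁻³ = 3283 kg/d removed.
Biomass synthesised: P_X = Y_obs × 3283 = 491.8 kg VSS/d.
R_O = Q·ΔS − 1.42 P_X = 3283 − 698.4 = 2585 kg O₂/d.

R_O ≈ 2580 kg O₂/d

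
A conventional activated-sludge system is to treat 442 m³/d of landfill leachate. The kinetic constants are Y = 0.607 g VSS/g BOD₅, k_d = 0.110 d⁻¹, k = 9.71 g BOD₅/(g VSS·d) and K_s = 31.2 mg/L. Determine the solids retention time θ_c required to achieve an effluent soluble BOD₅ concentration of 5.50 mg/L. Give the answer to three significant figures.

θ_c ≈ 1.29 d

At the target effluent, Y k S/(K_s+S) = 0.607×9.71×5.50/36.70 = 0.8833 d⁻¹.
θ_c = 1/(μ − k_d) = 1/(0.8833 − 0.110) = 1/0.7733 = 1.293 d.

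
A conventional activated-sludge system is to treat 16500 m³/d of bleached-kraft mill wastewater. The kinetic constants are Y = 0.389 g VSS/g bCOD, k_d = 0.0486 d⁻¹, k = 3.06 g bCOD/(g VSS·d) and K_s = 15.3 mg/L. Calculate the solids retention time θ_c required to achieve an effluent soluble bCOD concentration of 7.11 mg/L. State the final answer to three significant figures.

At the target effluent, Y k S/(K_s+S) = 0.389×3.06×7.11/22.41 = 0.3777 d⁻¹.
θ_c = 1/(μ − k_d) = 1/(0.3777 − 0.0486) = 1/0.3291 = 3.039 d.

θ_c ≈ 3.04 d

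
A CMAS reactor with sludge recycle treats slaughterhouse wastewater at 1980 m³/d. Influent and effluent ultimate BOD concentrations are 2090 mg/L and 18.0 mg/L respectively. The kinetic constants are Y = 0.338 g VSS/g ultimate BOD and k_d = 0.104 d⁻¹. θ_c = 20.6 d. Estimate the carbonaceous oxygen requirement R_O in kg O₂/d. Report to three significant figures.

R_O ≈ 3480 kg O₂/d

Y_obs = Y / (1 + k_d θ_c) = 0.338 / (1 + 0.104 × 20.6) = 0.338 / 3.142 = 0.1076.
Mass of ultimate BOD removed per day: Q(S₀ − S) = 1980 × 2072 g/m³ = 4103 kg/d.
P_X = Y_obs·Q·(S₀ − S) = 0.1076 × 4103 = 441.3 kg VSS/d.
R_O = Q·(S₀ − S) − 1.42·P_X = 4103 − 1.42 × 441.3 = 3476 kg O₂/d.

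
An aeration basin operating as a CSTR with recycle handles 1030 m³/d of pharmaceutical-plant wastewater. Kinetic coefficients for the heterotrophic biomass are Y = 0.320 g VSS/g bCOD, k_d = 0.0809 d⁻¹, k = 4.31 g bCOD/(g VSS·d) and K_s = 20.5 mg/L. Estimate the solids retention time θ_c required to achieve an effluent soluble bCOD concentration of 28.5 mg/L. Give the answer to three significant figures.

At the target effluent, Y k S/(K_s+S) = 0.320×4.31×28.5/49.00 = 0.8022 d⁻¹.
Then 1/θ_c = μ − k_d = 0.8022 − 0.0809 = 0.7213 d⁻¹, giving θ_c = 1.386 d.

θ_c ≈ 1.39 d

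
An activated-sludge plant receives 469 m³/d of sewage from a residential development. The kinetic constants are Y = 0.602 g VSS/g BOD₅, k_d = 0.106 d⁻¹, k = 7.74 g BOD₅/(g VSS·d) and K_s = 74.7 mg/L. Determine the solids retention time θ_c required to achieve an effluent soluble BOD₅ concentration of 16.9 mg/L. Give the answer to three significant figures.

θ_c ≈ 1.33 d

From 1/θ_c = Y·k·S/(K_s + S) − k_d: Y·k·S/(K_s+S) = 0.602 × 7.74 × 16.9 / (74.7 + 16.9) = 0.8597 d⁻¹.
θ_c = 1/(μ − k_d) = 1/(0.8597 − 0.106) = 1/0.7537 = 1.327 d.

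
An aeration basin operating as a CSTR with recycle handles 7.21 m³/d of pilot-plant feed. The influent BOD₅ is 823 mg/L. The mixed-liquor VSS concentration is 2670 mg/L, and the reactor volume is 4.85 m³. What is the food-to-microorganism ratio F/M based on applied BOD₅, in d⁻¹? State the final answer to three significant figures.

F/M ≈ 0.458 d⁻¹

F/M = Q·S₀ / (V·X) = 7.21 × 823 / (4.850 × 2670) = 0.4582 g BOD₅·(g VSS·d)⁻¹.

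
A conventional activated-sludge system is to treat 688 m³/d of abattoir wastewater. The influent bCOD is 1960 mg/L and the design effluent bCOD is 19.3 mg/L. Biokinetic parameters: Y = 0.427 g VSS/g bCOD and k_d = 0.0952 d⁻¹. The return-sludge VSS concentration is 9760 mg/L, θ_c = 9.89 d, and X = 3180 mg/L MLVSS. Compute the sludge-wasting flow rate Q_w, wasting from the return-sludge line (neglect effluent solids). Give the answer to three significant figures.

Q_w ≈ 30.1 m³/d

Rearranging the biomass balance for a CMAS with decay, V = Y·Q·ΔS·θ_c / [X·(1+k_d θ_c)] = 0.427 × 688 × (1960 − 19.3) × 9.89 / [3180 × (1 + 0.0952 × 9.89)] = 5.64×10^6 / 6174 = 913.3 m³.
θ_c = V·X/(Q_w·X_r) when wasting from the recycle, so Q_w = V·X/(θ_c·X_r) = 913.3 × 3180 / (9.89 × 9760) = 30.09 m³/d.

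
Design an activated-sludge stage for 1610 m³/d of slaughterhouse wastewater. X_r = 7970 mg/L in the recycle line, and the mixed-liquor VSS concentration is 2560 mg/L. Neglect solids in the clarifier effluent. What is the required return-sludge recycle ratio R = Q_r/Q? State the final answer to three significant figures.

R ≈ 0.473

R = Q_r/Q = X/(X_r − X) = 2560 / (7970 − 2560) = 0.4732.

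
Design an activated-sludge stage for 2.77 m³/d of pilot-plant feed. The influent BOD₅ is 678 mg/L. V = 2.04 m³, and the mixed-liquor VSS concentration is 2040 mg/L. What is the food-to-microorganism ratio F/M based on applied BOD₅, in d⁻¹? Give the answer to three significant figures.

F/M ≈ 0.451 d⁻¹

Food-to-microorganism ratio F/M = Q S₀ / (V X) = 2.77 × 678 / (2.040 × 2040) = 0.4513 d⁻¹.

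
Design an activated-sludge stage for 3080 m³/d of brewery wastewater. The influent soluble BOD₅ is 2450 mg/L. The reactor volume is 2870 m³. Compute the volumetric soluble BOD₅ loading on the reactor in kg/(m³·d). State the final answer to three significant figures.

L_v ≈ 2.63 kg soluble BOD₅/(m³·d)

Volumetric loading L_v = Q·S₀ / V = 3080 × 2450 g/m³ / 2870 m³ = 2629 g/(m³·d) = 2.629 kg soluble BOD₅/(m³·d).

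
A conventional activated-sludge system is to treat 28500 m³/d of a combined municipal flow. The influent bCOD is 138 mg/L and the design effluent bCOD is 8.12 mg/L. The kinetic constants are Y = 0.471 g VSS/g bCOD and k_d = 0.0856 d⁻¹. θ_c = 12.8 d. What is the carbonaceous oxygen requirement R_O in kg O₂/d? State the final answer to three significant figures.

Y_obs = Y / (1 + k_d θ_c) = 0.471 / (1 + 0.0856 × 12.8) = 0.471 / 2.096 = 0.2247.
Substrate removed = Q·(S₀ − S) = 28500 m³/d × (138 − 8.12) g/m³ = 3.7×10^6 g/d = 3702 kg/d.
Net sludge production P_X = 0.2247 × 3702 = 831.9 kg VSS/d.
R_O = Q·(S₀ − S) − 1.42·P_X = 3702 − 1.42 × 831.9 = 2520 kg O₂/d.

R_O ≈ 2520 kg O₂/d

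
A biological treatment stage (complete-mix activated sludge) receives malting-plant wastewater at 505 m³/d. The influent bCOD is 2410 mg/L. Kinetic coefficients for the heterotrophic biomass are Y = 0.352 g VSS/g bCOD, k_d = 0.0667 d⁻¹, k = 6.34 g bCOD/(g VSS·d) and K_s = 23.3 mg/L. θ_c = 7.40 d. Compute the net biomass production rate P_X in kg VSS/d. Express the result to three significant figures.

P_X ≈ 287 kg VSS/d

For a completely mixed reactor with recycle the Lawrence–McCarty relation gives S = K_s·(1 + k_d·θ_c) / [θ_c·(Y·k − k_d) − 1] = 23.3 × (1 + 0.0667 × 7.40) / [7.40 × (0.352 × 6.34 − 0.0667) − 1] = 34.80 / 15.02 = 2.317 mg/L.
Y_obs = Y / (1 + k_d θ_c) = 0.352 / (1 + 0.0667 × 7.40) = 0.352 / 1.494 = 0.2357.
Mass of bCOD removed per day: Q(S₀ − S) = 505 × 2408 g/m³ = 1216 kg/d.
So the net sludge growth is P_X = 0.2357 × 1216 = 286.6 kg VSS/d.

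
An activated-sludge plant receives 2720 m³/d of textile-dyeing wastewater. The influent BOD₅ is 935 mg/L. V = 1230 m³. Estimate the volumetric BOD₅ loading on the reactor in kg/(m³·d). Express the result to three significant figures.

L_v = Q S₀ / V = 2720 × 935 × 10⁻³ / 1230 = 2.068 kg/(m³·d).

L_v ≈ 2.07 kg BOD₅/(m³·d)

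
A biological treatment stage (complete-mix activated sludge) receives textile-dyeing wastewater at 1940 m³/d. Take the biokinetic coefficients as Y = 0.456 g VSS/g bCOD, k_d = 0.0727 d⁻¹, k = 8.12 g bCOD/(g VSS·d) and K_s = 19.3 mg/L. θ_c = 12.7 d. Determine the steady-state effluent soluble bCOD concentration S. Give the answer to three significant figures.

S ≈ 0.823 mg/L

From the Monod/SRT balance for a CMAS, S = K_s·(1+k_d θ_c)/[θ_c·(Y k − k_d) − 1] = 19.3 × (1 + 0.0727 × 12.7) / [12.7 × (0.456 × 8.12 − 0.0727) − 1] = 37.12 / 45.10 = 0.8230 mg/L.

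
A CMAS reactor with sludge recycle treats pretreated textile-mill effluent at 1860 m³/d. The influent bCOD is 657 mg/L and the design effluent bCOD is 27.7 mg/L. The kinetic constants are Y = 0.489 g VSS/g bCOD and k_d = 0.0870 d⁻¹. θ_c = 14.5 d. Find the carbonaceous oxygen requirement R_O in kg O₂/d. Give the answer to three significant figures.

R_O ≈ 811 kg O₂/d

Correct the yield for decay: Y_obs = Y/(1 + k_d θ_c) = 0.489 / (1 + 0.0870 × 14.5) = 0.489 / 2.261 = 0.2162.
ΔS = 657 − 27.7 = 629.3 mg/L, so the substrate removal rate is 1860 × 629.3/1000 = 1170 kg bCOD/d.
Biomass synthesised: P_X = Y_obs × 1170 = 253.1 kg VSS/d.
R_O = Q·(S₀ − S) − 1.42·P_X = 1170 − 1.42 × 253.1 = 811.1 kg O₂/d.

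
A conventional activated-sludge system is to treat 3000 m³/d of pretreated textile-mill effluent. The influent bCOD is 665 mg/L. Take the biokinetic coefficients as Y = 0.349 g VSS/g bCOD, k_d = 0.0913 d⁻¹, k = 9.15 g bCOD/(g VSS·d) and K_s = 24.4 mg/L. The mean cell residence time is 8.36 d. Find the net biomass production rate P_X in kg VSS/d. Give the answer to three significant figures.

P_X ≈ 394 kg VSS/d

Effluent substrate depends only on kinetics and SRT: S = K_s(1 + k_d θ_c) / [θ_c(Yk − k_d) − 1] = 24.4 × (1 + 0.0913 × 8.36) / [8.36 × (0.349 × 9.15 − 0.0913) − 1] = 43.02 / 24.93 = 1.726 mg/L.
Correct the yield for decay: Y_obs = Y/(1 + k_d θ_c) = 0.349 / (1 + 0.0913 × 8.36) = 0.349 / 1.763 = 0.1979.
ΔS = 665 − 1.73 = 663.3 mg/L, so the substrate removal rate is 3000 × 663.3/1000 = 1990 kg bCOD/d.
So the net sludge growth is P_X = 0.1979 × 1990 = 393.8 kg VSS/d.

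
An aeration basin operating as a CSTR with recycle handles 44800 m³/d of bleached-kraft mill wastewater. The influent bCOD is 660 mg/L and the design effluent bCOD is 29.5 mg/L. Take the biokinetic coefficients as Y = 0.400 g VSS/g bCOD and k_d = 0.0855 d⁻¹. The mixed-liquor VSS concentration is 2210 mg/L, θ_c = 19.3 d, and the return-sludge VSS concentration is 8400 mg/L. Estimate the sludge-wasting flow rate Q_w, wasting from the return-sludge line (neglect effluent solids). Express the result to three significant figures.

Q_w ≈ 508 m³/d

Rearranging the biomass balance for a CMAS with decay, V = Y·Q·ΔS·θ_c / [X·(1+k_d θ_c)] = 0.400 × 44800 × (660 − 29.5) × 19.3 / [2210 × (1 + 0.0855 × 19.3)] = 2.18×10^8 / 5857 = 37232 m³.
Q_w = (V·X)/(θ_c X_r) = 37232 × 2210 / (19.3 × 8400) = 507.5 m³/d.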